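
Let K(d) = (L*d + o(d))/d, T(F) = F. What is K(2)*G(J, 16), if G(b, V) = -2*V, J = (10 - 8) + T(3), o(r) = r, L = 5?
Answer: -192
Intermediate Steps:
J = 5 (J = (10 - 8) + 3 = 2 + 3 = 5)
K(d) = 6 (K(d) = (5*d + d)/d = (6*d)/d = 6)
K(2)*G(J, 16) = 6*(-2*16) = 6*(-32) = -192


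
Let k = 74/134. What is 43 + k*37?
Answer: 4250/67 ≈ 63.433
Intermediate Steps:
k = 37/67 (k = 74*(1/134) = 37/67 ≈ 0.55224)
43 + k*37 = 43 + (37/67)*37 = 43 + 1369/67 = 4250/67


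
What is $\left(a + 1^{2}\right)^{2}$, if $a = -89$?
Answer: $7744$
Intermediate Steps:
$\left(a + 1^{2}\right)^{2} = \left(-89 + 1^{2}\right)^{2} = \left(-89 + 1\right)^{2} = \left(-88\right)^{2} = 7744$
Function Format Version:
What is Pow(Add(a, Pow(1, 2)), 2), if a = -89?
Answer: 7744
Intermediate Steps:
Pow(Add(a, Pow(1, 2)), 2) = Pow(Add(-89, Pow(1, 2)), 2) = Pow(Add(-89, 1), 2) = Pow(-88, 2) = 7744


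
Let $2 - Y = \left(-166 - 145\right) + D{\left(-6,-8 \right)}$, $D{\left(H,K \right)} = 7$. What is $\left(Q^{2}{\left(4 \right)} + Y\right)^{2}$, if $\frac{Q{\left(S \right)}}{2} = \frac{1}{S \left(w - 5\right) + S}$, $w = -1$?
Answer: $\frac{936421201}{10000} \approx 93642.0$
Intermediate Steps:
$Q{\left(S \right)} = - \frac{2}{5 S}$ ($Q{\left(S \right)} = \frac{2}{S \left(-1 - 5\right) + S} = \frac{2}{S \left(-6\right) + S} = \frac{2}{- 6 S + S} = \frac{2}{\left(-5\right) S} = 2 \left(- \frac{1}{5 S}\right) = - \frac{2}{5 S}$)
$Y = 306$ ($Y = 2 - \left(\left(-166 - 145\right) + 7\right) = 2 - \left(-311 + 7\right) = 2 - -304 = 2 + 304 = 306$)
$\left(Q^{2}{\left(4 \right)} + Y\right)^{2} = \left(\left(- \frac{2}{5 \cdot 4}\right)^{2} + 306\right)^{2} = \left(\left(\left(- \frac{2}{5}\right) \frac{1}{4}\right)^{2} + 306\right)^{2} = \left(\left(- \frac{1}{10}\right)^{2} + 306\right)^{2} = \left(\frac{1}{100} + 306\right)^{2} = \left(\frac{30601}{100}\right)^{2} = \frac{936421201}{10000}$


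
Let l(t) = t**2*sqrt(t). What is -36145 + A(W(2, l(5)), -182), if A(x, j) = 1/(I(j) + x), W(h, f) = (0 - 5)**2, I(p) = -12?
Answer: -469884/13 ≈ -36145.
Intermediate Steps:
l(t) = t**(5/2)
W(h, f) = 25 (W(h, f) = (-5)**2 = 25)
A(x, j) = 1/(-12 + x)
-36145 + A(W(2, l(5)), -182) = -36145 + 1/(-12 + 25) = -36145 + 1/13 = -469884/13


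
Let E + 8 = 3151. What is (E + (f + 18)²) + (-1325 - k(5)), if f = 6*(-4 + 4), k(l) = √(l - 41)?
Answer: 2142 - 6*I ≈ 2142.0 - 6.0*I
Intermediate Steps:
k(l) = √(-41 + l)
f = 0 (f = 6*0 = 0)
E = 3143 (E = -8 + 3151 = 3143)
(E + (f + 18)²) + (-1325 - k(5)) = (3143 + (0 + 18)²) + (-1325 - √(-41 + 5)) = (3143 + 18²) + (-1325 - √(-36)) = (3143 + 324) + (-1325 - 6*I) = 3467 + (-1325 - 6*I) = 2142 - 6*I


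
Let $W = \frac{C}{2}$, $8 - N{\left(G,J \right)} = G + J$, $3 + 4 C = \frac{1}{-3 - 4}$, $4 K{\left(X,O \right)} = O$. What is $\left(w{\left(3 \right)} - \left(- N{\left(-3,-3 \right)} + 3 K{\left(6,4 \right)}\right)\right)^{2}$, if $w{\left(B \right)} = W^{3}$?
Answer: $\frac{57667699881}{481890304} \approx 119.67$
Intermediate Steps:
$K{\left(X,O \right)} = \frac{O}{4}$
$C = - \frac{11}{14}$ ($C = - \frac{3}{4} + \frac{1}{4 \left(-3 - 4\right)} = - \frac{3}{4} + \frac{1}{4 \left(-7\right)} = - \frac{3}{4} + \frac{1}{4} \left(- \frac{1}{7}\right) = - \frac{3}{4} - \frac{1}{28} = - \frac{11}{14} \approx -0.78571$)
$N{\left(G,J \right)} = 8 - G - J$ ($N{\left(G,J \right)} = 8 - \left(G + J\right) = 8 - G - J$)
$W = - \frac{11}{28}$ ($W = - \frac{11}{14 \cdot 2} = \left(- \frac{11}{14}\right) \frac{1}{2} = - \frac{11}{28} \approx -0.39286$)
$w{\left(B \right)} = - \frac{1331}{21952}$ ($w{\left(B \right)} = \left(- \frac{11}{28}\right)^{3} = - \frac{1331}{21952}$)
$\left(w{\left(3 \right)} - \left(- N{\left(-3,-3 \right)} + 3 K{\left(6,4 \right)}\right)\right)^{2} = \left(- \frac{1331}{21952} - \left(-14 + 3 \cdot \frac{1}{4} \cdot 4\right)\right)^{2} = \left(- \frac{1331}{21952} + \left(\left(-3\right) 1 + \left(8 + 3 + 3\right)\right)\right)^{2} = \left(- \frac{1331}{21952} + \left(-3 + 14\right)\right)^{2} = \left(- \frac{1331}{21952} + 11\right)^{2} = \left(\frac{240141}{21952}\right)^{2} = \frac{57667699881}{481890304}$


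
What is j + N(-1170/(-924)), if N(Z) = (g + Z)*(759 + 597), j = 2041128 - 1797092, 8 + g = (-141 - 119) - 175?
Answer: -27331534/77 ≈ -3.5496e+5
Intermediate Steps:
g = -443 (g = -8 + ((-141 - 119) - 175) = -8 + (-260 - 175) = -8 - 435 = -443)
j = 244036
N(Z) = -600708 + 1356*Z (N(Z) = (-443 + Z)*(759 + 597) = (-443 + Z)*1356 = -600708 + 1356*Z)
j + N(-1170/(-924)) = 244036 + (-600708 + 1356*(-1170/(-924))) = 244036 + (-600708 + 1356*(-1170*(-1/924))) = 244036 + (-600708 + 1356*(195/154)) = 244036 + (-600708 + 132210/77) = 244036 - 46122306/77 = -27331534/77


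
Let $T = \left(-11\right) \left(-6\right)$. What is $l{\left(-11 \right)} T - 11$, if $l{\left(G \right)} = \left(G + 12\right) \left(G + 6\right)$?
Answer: $-341$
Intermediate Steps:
$T = 66$
$l{\left(G \right)} = \left(6 + G\right) \left(12 + G\right)$ ($l{\left(G \right)} = \left(12 + G\right) \left(6 + G\right) = \left(6 + G\right) \left(12 + G\right)$)
$l{\left(-11 \right)} T - 11 = \left(72 + \left(-11\right)^{2} + 18 \left(-11\right)\right) 66 - 11 = \left(72 + 121 - 198\right) 66 - 11 = \left(-5\right) 66 - 11 = -330 - 11 = -341$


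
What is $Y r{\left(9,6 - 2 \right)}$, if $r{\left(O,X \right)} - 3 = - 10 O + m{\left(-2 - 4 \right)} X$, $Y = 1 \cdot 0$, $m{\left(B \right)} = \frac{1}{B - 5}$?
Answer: $0$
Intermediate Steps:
$m{\left(B \right)} = \frac{1}{-5 + B}$
$Y = 0$
$r{\left(O,X \right)} = 3 - 10 O - \frac{X}{11}$ ($r{\left(O,X \right)} = 3 - \left(10 O - \frac{X}{-5 - 6}\right) = 3 - \left(10 O - \frac{X}{-11}\right) = 3 - \left(10 O + \frac{X}{11}\right) = 3 - 10 O - \frac{X}{11}$)
$Y r{\left(9,6 - 2 \right)} = 0 \left(3 - 90 - \frac{6 - 2}{11}\right) = 0 \left(3 - 90 - \frac{4}{11}\right) = 0 \left(- \frac{961}{11}\right) = 0$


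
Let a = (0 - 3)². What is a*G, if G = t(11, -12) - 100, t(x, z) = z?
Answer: -1008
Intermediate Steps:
a = 9 (a = (-3)² = 9)
G = -112 (G = -12 - 100 = -112)
a*G = 9*(-112) = -1008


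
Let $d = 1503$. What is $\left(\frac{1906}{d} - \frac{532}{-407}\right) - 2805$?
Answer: $- \frac{1714302067}{611721} \approx -2802.4$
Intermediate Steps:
$\left(\frac{1906}{d} - \frac{532}{-407}\right) - 2805 = \left(\frac{1906}{1503} - \frac{532}{-407}\right) - 2805 = \left(1906 \cdot \frac{1}{1503} - - \frac{532}{407}\right) - 2805 = \left(\frac{1906}{1503} + \frac{532}{407}\right) - 2805 = \frac{1575338}{611721} - 2805 = - \frac{1714302067}{611721}$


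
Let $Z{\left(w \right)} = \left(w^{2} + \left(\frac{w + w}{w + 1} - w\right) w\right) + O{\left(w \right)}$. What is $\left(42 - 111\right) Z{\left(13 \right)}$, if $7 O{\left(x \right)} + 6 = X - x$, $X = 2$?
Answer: $- \frac{10488}{7} \approx -1498.3$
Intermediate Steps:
$O{\left(x \right)} = - \frac{4}{7} - \frac{x}{7}$ ($O{\left(x \right)} = - \frac{6}{7} + \frac{2 - x}{7} = - \frac{6}{7} - \left(- \frac{2}{7} + \frac{x}{7}\right) = - \frac{4}{7} - \frac{x}{7}$)
$Z{\left(w \right)} = - \frac{4}{7} + w^{2} - \frac{w}{7} + w \left(- w + \frac{2 w}{1 + w}\right)$ ($Z{\left(w \right)} = \left(w^{2} + \left(\frac{w + w}{w + 1} - w\right) w\right) - \left(\frac{4}{7} + \frac{w}{7}\right) = \left(w^{2} + \left(\frac{2 w}{1 + w} - w\right) w\right) - \left(\frac{4}{7} + \frac{w}{7}\right) = \left(w^{2} + \left(- w + \frac{2 w}{1 + w}\right) w\right) - \left(\frac{4}{7} + \frac{w}{7}\right) = \left(w^{2} + w \left(- w + \frac{2 w}{1 + w}\right)\right) - \left(\frac{4}{7} + \frac{w}{7}\right) = - \frac{4}{7} + w^{2} - \frac{w}{7} + w \left(- w + \frac{2 w}{1 + w}\right)$)
$\left(42 - 111\right) Z{\left(13 \right)} = \left(42 - 111\right) \frac{-4 - 65 + 13 \cdot 13^{2}}{7 \left(1 + 13\right)} = - 69 \frac{-4 - 65 + 13 \cdot 169}{7 \cdot 14} = - 69 \cdot \frac{1}{7} \cdot \frac{1}{14} \left(-4 - 65 + 2197\right) = - 69 \cdot \frac{1}{7} \cdot \frac{1}{14} \cdot 2128 = \left(-69\right) \frac{152}{7} = - \frac{10488}{7}$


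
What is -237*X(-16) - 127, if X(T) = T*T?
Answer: -60799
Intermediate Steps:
X(T) = T²
-237*X(-16) - 127 = -237*(-16)² - 127 = -237*256 - 127 = -60672 - 127 = -60799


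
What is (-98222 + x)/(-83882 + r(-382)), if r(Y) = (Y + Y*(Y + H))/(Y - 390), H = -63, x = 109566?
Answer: -547348/4057907 ≈ -0.13488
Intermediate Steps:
r(Y) = (Y + Y*(-63 + Y))/(-390 + Y) (r(Y) = (Y + Y*(Y - 63))/(Y - 390) = (Y + Y*(-63 + Y))/(-390 + Y))
(-98222 + x)/(-83882 + r(-382)) = (-98222 + 109566)/(-83882 - 382*(-62 - 382)/(-390 - 382)) = 11344/(-83882 - 382*(-444)/(-772)) = 11344/(-83882 - 382*(-1/772)*(-444)) = 11344/(-83882 - 42402/193) = 11344/(-16231628/193) = 11344*(-193/16231628) = -547348/4057907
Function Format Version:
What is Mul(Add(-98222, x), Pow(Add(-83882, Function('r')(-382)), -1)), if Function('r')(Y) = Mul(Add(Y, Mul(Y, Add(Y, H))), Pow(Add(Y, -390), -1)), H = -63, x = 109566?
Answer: Rational(-547348, 4057907) ≈ -0.13488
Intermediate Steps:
Function('r')(Y) = Mul(Pow(Add(-390, Y), -1), Add(Y, Mul(Y, Add(-63, Y)))) (Function('r')(Y) = Mul(Add(Y, Mul(Y, Add(Y, -63))), Pow(Add(Y, -390), -1)) = Mul(Add(Y, Mul(Y, Add(-63, Y))), Pow(Add(-390, Y), -1)) = Mul(Pow(Add(-390, Y), -1), Add(Y, Mul(Y, Add(-63, Y)))))
Mul(Add(-98222, x), Pow(Add(-83882, Function('r')(-382)), -1)) = Mul(Add(-98222, 109566), Pow(Add(-83882, Mul(-382, Pow(Add(-390, -382), -1), Add(-62, -382))), -1)) = Mul(11344, Pow(Add(-83882, Mul(-382, Pow(-772, -1), -444)), -1)) = Mul(11344, Pow(Add(-83882, Mul(-382, Rational(-1, 772), -444)), -1)) = Mul(11344, Pow(Add(-83882, Rational(-42402, 193)), -1)) = Mul(11344, Pow(Rational(-16231628, 193), -1)) = Mul(11344, Rational(-193, 16231628)) = Rational(-547348, 4057907)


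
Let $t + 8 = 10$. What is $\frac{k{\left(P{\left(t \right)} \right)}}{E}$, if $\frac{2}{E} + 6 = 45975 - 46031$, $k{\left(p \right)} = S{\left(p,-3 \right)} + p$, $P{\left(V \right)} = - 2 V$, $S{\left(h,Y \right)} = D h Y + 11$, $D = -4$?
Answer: $1271$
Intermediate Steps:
$t = 2$ ($t = -8 + 10 = 2$)
$S{\left(h,Y \right)} = 11 - 4 Y h$ ($S{\left(h,Y \right)} = - 4 h Y + 11 = - 4 Y h + 11 = 11 - 4 Y h$)
$k{\left(p \right)} = 11 + 13 p$ ($k{\left(p \right)} = \left(11 - - 12 p\right) + p = \left(11 + 12 p\right) + p = 11 + 13 p$)
$E = - \frac{1}{31}$ ($E = \frac{2}{-6 + \left(45975 - 46031\right)} = \frac{2}{-6 - 56} = \frac{2}{-62} = 2 \left(- \frac{1}{62}\right) = - \frac{1}{31} \approx -0.032258$)
$\frac{k{\left(P{\left(t \right)} \right)}}{E} = \frac{11 + 13 \left(\left(-2\right) 2\right)}{- \frac{1}{31}} = \left(11 + 13 \left(-4\right)\right) \left(-31\right) = \left(11 - 52\right) \left(-31\right) = \left(-41\right) \left(-31\right) = 1271$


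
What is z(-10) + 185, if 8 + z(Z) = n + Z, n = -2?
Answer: 165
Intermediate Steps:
z(Z) = -10 + Z (z(Z) = -8 + (-2 + Z) = -10 + Z)
z(-10) + 185 = (-10 - 10) + 185 = -20 + 185 = 165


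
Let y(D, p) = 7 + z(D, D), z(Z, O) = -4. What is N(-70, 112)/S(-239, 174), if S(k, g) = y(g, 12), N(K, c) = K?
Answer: -70/3 ≈ -23.333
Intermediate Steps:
y(D, p) = 3 (y(D, p) = 7 - 4 = 3)
S(k, g) = 3
N(-70, 112)/S(-239, 174) = -70/3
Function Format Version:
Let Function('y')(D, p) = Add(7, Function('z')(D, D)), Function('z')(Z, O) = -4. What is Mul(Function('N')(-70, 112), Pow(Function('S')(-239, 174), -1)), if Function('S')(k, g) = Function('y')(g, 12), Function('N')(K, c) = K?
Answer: Rational(-70, 3) ≈ -23.333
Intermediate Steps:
Function('y')(D, p) = 3 (Function('y')(D, p) = Add(7, -4) = 3)
Function('S')(k, g) = 3
Mul(Function('N')(-70, 112), Pow(Function('S')(-239, 174), -1)) = Mul(-70, Pow(3, -1)) = Mul(-70, Rational(1, 3)) = Rational(-70, 3)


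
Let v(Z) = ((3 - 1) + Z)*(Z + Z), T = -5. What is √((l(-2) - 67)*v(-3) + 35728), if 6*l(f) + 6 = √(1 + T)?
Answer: √(35320 + 2*I) ≈ 187.94 + 0.0053*I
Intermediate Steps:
l(f) = -1 + I/3 (l(f) = -1 + √(1 - 5)/6 = -1 + √(-4)/6 = -1 + (2*I)/6 = -1 + I/3)
v(Z) = 2*Z*(2 + Z) (v(Z) = (2 + Z)*(2*Z) = 2*Z*(2 + Z))
√((l(-2) - 67)*v(-3) + 35728) = √(((-1 + I/3) - 67)*(2*(-3)*(2 - 3)) + 35728) = √((-68 + I/3)*(2*(-3)*(-1)) + 35728) = √((-68 + I/3)*6 + 35728) = √((-408 + 2*I) + 35728) = √(35320 + 2*I)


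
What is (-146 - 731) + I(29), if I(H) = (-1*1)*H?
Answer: -906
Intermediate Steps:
I(H) = -H
(-146 - 731) + I(29) = (-146 - 731) - 1*29 = -877 - 29 = -906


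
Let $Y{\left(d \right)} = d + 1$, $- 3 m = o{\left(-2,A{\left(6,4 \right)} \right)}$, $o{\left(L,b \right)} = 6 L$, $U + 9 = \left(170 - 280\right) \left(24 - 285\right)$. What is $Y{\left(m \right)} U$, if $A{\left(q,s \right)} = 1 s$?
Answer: $143505$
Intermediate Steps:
$A{\left(q,s \right)} = s$
$U = 28701$ ($U = -9 + \left(170 - 280\right) \left(24 - 285\right) = -9 - -28710 = -9 + 28710 = 28701$)
$m = 4$ ($m = - \frac{6 \left(-2\right)}{3} = \left(- \frac{1}{3}\right) \left(-12\right) = 4$)
$Y{\left(d \right)} = 1 + d$
$Y{\left(m \right)} U = \left(1 + 4\right) 28701 = 5 \cdot 28701 = 143505$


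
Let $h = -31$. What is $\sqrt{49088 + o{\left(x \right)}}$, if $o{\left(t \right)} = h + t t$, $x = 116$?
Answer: $\sqrt{62513} \approx 250.03$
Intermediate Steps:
$o{\left(t \right)} = -31 + t^{2}$ ($o{\left(t \right)} = -31 + t t = -31 + t^{2}$)
$\sqrt{49088 + o{\left(x \right)}} = \sqrt{49088 - \left(31 - 116^{2}\right)} = \sqrt{49088 + \left(-31 + 13456\right)} = \sqrt{49088 + 13425} = \sqrt{62513}$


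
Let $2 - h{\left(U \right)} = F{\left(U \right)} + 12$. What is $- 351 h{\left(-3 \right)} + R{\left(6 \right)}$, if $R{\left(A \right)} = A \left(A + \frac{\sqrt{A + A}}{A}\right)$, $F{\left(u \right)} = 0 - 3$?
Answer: $2493 + 2 \sqrt{3} \approx 2496.5$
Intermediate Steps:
$F{\left(u \right)} = -3$
$h{\left(U \right)} = -7$ ($h{\left(U \right)} = 2 - \left(-3 + 12\right) = 2 - 9 = -7$)
$R{\left(A \right)} = A \left(A + \frac{\sqrt{2}}{\sqrt{A}}\right)$ ($R{\left(A \right)} = A \left(A + \frac{\sqrt{2 A}}{A}\right) = A \left(A + \frac{\sqrt{2} \sqrt{A}}{A}\right) = A \left(A + \frac{\sqrt{2}}{\sqrt{A}}\right)$)
$- 351 h{\left(-3 \right)} + R{\left(6 \right)} = \left(-351\right) \left(-7\right) + \left(6^{2} + \sqrt{2} \sqrt{6}\right) = 2457 + \left(36 + 2 \sqrt{3}\right) = 2493 + 2 \sqrt{3}$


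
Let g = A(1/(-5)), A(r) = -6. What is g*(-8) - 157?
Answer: -109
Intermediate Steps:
g = -6
g*(-8) - 157 = -6*(-8) - 157 = 48 - 157 = -109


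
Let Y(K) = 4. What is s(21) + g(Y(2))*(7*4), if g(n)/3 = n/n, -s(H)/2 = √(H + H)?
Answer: 84 - 2*√42 ≈ 71.039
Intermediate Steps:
s(H) = -2*√2*√H (s(H) = -2*√(H + H) = -2*√2*√H)
g(n) = 3 (g(n) = 3*(n/n) = 3*1 = 3)
s(21) + g(Y(2))*(7*4) = -2*√2*√21 + 3*(7*4) = -2*√42 + 3*28 = -2*√42 + 84 = 84 - 2*√42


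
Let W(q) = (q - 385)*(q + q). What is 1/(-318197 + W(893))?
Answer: 1/589091 ≈ 1.6975e-6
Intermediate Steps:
W(q) = 2*q*(-385 + q) (W(q) = (-385 + q)*(2*q) = 2*q*(-385 + q))
1/(-318197 + W(893)) = 1/(-318197 + 2*893*(-385 + 893)) = 1/(-318197 + 2*893*508) = 1/(-318197 + 907288) = 1/589091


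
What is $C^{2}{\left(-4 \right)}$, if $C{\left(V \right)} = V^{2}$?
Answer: $256$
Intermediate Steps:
$C^{2}{\left(-4 \right)} = \left(\left(-4\right)^{2}\right)^{2} = 16^{2} = 256$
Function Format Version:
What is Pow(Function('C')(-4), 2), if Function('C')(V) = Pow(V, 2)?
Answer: 256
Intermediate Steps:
Pow(Function('C')(-4), 2) = Pow(Pow(-4, 2), 2) = Pow(16, 2) = 256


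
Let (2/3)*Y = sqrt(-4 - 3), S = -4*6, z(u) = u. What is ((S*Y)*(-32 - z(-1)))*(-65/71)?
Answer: -72540*I*sqrt(7)/71 ≈ -2703.1*I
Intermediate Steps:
S = -24
Y = 3*I*sqrt(7)/2 (Y = 3*sqrt(-4 - 3)/2 = 3*sqrt(-7)/2 = 3*(I*sqrt(7))/2 = 3*I*sqrt(7)/2 ≈ 3.9686*I)
((S*Y)*(-32 - z(-1)))*(-65/71) = ((-36*I*sqrt(7))*(-32 - 1*(-1)))*(-65/71) = ((-36*I*sqrt(7))*(-32 + 1))*(-65*1/71) = (-36*I*sqrt(7)*(-31))*(-65/71) = (1116*I*sqrt(7))*(-65/71) = -72540*I*sqrt(7)/71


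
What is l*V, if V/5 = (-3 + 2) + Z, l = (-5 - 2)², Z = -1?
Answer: -490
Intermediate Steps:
l = 49 (l = (-7)² = 49)
V = -10 (V = 5*((-3 + 2) - 1) = 5*(-1 - 1) = 5*(-2) = -10)
l*V = 49*(-10) = -490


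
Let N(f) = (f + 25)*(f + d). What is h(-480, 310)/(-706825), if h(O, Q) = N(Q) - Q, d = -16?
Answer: -19636/141365 ≈ -0.13890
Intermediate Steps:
N(f) = (-16 + f)*(25 + f) (N(f) = (f + 25)*(f - 16) = (25 + f)*(-16 + f) = (-16 + f)*(25 + f))
h(O, Q) = -400 + Q² + 8*Q (h(O, Q) = (-400 + Q² + 9*Q) - Q = -400 + Q² + 8*Q)
h(-480, 310)/(-706825) = (-400 + 310² + 8*310)/(-706825) = (-400 + 96100 + 2480)*(-1/706825) = 98180*(-1/706825) = -19636/141365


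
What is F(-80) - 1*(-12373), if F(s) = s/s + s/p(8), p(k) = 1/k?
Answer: 11734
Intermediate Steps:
F(s) = 1 + 8*s (F(s) = s/s + s/(1/8) = 1 + s/(1/8) = 1 + s*8 = 1 + 8*s)
F(-80) - 1*(-12373) = (1 + 8*(-80)) - 1*(-12373) = (1 - 640) + 12373 = -639 + 12373 = 11734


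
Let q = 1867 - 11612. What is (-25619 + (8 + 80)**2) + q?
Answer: -27620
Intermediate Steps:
q = -9745
(-25619 + (8 + 80)**2) + q = (-25619 + (8 + 80)**2) - 9745 = (-25619 + 88**2) - 9745 = (-25619 + 7744) - 9745 = -17875 - 9745 = -27620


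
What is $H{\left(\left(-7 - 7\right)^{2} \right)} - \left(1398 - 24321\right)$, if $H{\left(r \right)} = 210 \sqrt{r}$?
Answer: $25863$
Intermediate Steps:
$H{\left(\left(-7 - 7\right)^{2} \right)} - \left(1398 - 24321\right) = 210 \sqrt{\left(-7 - 7\right)^{2}} - \left(1398 - 24321\right) = 210 \sqrt{\left(-14\right)^{2}} - \left(1398 - 24321\right) = 210 \sqrt{196} - -22923 = 210 \cdot 14 + 22923 = 2940 + 22923 = 25863$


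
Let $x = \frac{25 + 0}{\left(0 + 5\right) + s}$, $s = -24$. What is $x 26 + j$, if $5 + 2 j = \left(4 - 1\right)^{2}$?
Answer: $- \frac{612}{19} \approx -32.211$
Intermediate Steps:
$j = 2$ ($j = - \frac{5}{2} + \frac{\left(4 - 1\right)^{2}}{2} = - \frac{5}{2} + \frac{3^{2}}{2} = - \frac{5}{2} + \frac{1}{2} \cdot 9 = - \frac{5}{2} + \frac{9}{2} = 2$)
$x = - \frac{25}{19}$ ($x = \frac{25 + 0}{\left(0 + 5\right) - 24} = \frac{25}{5 - 24} = \frac{25}{-19} = 25 \left(- \frac{1}{19}\right) = - \frac{25}{19} \approx -1.3158$)
$x 26 + j = \left(- \frac{25}{19}\right) 26 + 2 = - \frac{650}{19} + 2 = - \frac{612}{19}$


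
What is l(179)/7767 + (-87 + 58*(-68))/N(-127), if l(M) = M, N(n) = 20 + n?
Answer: 31327930/831069 ≈ 37.696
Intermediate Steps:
l(179)/7767 + (-87 + 58*(-68))/N(-127) = 179/7767 + (-87 + 58*(-68))/(20 - 127) = 179*(1/7767) + (-87 - 3944)/(-107) = 179/7767 - 4031*(-1/107) = 179/7767 + 4031/107 = 31327930/831069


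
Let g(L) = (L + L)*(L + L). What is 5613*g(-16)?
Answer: 5747712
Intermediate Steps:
g(L) = 4*L**2 (g(L) = (2*L)*(2*L) = 4*L**2)
5613*g(-16) = 5613*(4*(-16)**2) = 5613*(4*256) = 5613*1024 = 5747712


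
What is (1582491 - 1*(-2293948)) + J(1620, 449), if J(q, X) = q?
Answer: 3878059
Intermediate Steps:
(1582491 - 1*(-2293948)) + J(1620, 449) = (1582491 - 1*(-2293948)) + 1620 = (1582491 + 2293948) + 1620 = 3876439 + 1620 = 3878059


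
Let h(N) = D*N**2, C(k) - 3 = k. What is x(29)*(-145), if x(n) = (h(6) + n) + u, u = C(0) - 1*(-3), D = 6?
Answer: -36395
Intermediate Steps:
C(k) = 3 + k
u = 6 (u = (3 + 0) - 1*(-3) = 3 + 3 = 6)
h(N) = 6*N**2
x(n) = 222 + n (x(n) = (6*6**2 + n) + 6 = (6*36 + n) + 6 = (216 + n) + 6 = 222 + n)
x(29)*(-145) = (222 + 29)*(-145) = 251*(-145) = -36395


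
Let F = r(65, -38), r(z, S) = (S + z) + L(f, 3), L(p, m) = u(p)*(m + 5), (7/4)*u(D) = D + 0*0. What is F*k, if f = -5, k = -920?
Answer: -26680/7 ≈ -3811.4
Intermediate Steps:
u(D) = 4*D/7 (u(D) = 4*(D + 0*0)/7 = 4*(D + 0)/7 = 4*D/7)
L(p, m) = 4*p*(5 + m)/7 (L(p, m) = (4*p/7)*(m + 5) = (4*p/7)*(5 + m) = 4*p*(5 + m)/7)
r(z, S) = -160/7 + S + z (r(z, S) = (S + z) + (4/7)*(-5)*(5 + 3) = (S + z) + (4/7)*(-5)*8 = (S + z) - 160/7 = -160/7 + S + z)
F = 29/7 (F = -160/7 - 38 + 65 = 29/7 ≈ 4.1429)
F*k = (29/7)*(-920) = -26680/7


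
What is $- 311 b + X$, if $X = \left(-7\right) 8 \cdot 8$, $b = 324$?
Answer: $-101212$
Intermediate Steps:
$X = -448$ ($X = \left(-56\right) 8 = -448$)
$- 311 b + X = \left(-311\right) 324 - 448 = -100764 - 448 = -101212$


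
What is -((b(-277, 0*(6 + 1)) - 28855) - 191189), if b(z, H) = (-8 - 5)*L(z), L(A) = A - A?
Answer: 220044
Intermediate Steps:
L(A) = 0
b(z, H) = 0 (b(z, H) = (-8 - 5)*0 = -13*0 = 0)
-((b(-277, 0*(6 + 1)) - 28855) - 191189) = -((0 - 28855) - 191189) = -(-28855 - 191189) = -1*(-220044) = 220044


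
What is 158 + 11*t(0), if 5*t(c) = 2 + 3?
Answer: 169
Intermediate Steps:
t(c) = 1 (t(c) = (2 + 3)/5 = (⅕)*5 = 1)
158 + 11*t(0) = 158 + 11*1 = 158 + 11 = 169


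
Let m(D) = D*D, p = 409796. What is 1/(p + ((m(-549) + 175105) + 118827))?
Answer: 1/1005129 ≈ 9.9490e-7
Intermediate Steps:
m(D) = D²
1/(p + ((m(-549) + 175105) + 118827)) = 1/(409796 + (((-549)² + 175105) + 118827)) = 1/(409796 + ((301401 + 175105) + 118827)) = 1/(409796 + (476506 + 118827)) = 1/(409796 + 595333) = 1/1005129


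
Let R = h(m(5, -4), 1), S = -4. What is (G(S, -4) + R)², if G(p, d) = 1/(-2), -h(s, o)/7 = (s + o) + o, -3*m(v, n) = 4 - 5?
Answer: 10201/36 ≈ 283.36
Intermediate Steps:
m(v, n) = ⅓ (m(v, n) = -(4 - 5)/3 = -⅓*(-1) = ⅓)
h(s, o) = -14*o - 7*s (h(s, o) = -7*((s + o) + o) = -7*((o + s) + o) = -7*(s + 2*o) = -14*o - 7*s)
R = -49/3 (R = -14*1 - 7*⅓ = -14 - 7/3 = -49/3 ≈ -16.333)
G(p, d) = -½
(G(S, -4) + R)² = (-½ - 49/3)² = (-101/6)² = 10201/36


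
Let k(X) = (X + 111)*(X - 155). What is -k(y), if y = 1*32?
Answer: 17589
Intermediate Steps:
y = 32
k(X) = (-155 + X)*(111 + X) (k(X) = (111 + X)*(-155 + X) = (-155 + X)*(111 + X))
-k(y) = -(-17205 + 32² - 44*32) = -(-17205 + 1024 - 1408) = -1*(-17589) = 17589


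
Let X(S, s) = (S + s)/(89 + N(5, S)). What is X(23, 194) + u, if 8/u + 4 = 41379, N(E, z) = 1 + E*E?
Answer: 1795859/951625 ≈ 1.8871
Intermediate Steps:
N(E, z) = 1 + E²
X(S, s) = S/115 + s/115 (X(S, s) = (S + s)/(89 + (1 + 5²)) = (S + s)/(89 + (1 + 25)) = (S + s)/(89 + 26) = (S + s)/115 = (S + s)*(1/115) = S/115 + s/115)
u = 8/41375 (u = 8/(-4 + 41379) = 8/41375 ≈ 0.00019335)
X(23, 194) + u = ((1/115)*23 + (1/115)*194) + 8/41375 = (⅕ + 194/115) + 8/41375 = 217/115 + 8/41375 = 1795859/951625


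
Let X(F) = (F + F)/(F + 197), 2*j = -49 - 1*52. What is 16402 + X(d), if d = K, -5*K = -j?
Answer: 30655136/1869 ≈ 16402.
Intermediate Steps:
j = -101/2 (j = (-49 - 1*52)/2 = (-49 - 52)/2 = (1/2)*(-101) = -101/2 ≈ -50.500)
K = -101/10 (K = -(-1)*(-101)/(5*2) = -1/5*101/2 = -101/10 ≈ -10.100)
d = -101/10 ≈ -10.100
X(F) = 2*F/(197 + F) (X(F) = (2*F)/(197 + F) = 2*F/(197 + F))
16402 + X(d) = 16402 + 2*(-101/10)/(197 - 101/10) = 16402 + 2*(-101/10)/(1869/10) = 16402 + 2*(-101/10)*(10/1869) = 16402 - 202/1869 = 30655136/1869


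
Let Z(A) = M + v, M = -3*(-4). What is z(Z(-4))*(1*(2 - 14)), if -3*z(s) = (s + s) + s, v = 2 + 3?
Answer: 204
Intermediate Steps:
M = 12
v = 5
Z(A) = 17 (Z(A) = 12 + 5 = 17)
z(s) = -s (z(s) = -((s + s) + s)/3 = -(2*s + s)/3 = -s)
z(Z(-4))*(1*(2 - 14)) = (-1*17)*(1*(2 - 14)) = -17*(-12) = 204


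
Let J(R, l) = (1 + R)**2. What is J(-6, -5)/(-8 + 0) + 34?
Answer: 247/8 ≈ 30.875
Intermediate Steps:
J(-6, -5)/(-8 + 0) + 34 = (1 - 6)**2/(-8 + 0) + 34 = (-5)**2/(-8) + 34 = 25*(-1/8) + 34 = -25/8 + 34 = 247/8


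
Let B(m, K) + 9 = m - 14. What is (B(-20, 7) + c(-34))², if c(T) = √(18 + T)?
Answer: 1833 - 344*I ≈ 1833.0 - 344.0*I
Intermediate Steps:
B(m, K) = -23 + m (B(m, K) = -9 + (m - 14) = -9 + (-14 + m) = -23 + m)
(B(-20, 7) + c(-34))² = ((-23 - 20) + √(18 - 34))² = (-43 + √(-16))² = (-43 + 4*I)²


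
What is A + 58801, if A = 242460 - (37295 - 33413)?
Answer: 297379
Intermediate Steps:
A = 238578 (A = 242460 - 1*3882 = 242460 - 3882 = 238578)
A + 58801 = 238578 + 58801 = 297379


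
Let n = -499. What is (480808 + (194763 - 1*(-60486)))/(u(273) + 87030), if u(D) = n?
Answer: 736057/86531 ≈ 8.5063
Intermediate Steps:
u(D) = -499
(480808 + (194763 - 1*(-60486)))/(u(273) + 87030) = (480808 + (194763 - 1*(-60486)))/(-499 + 87030) = (480808 + (194763 + 60486))/86531 = (480808 + 255249)*(1/86531) = 736057*(1/86531) = 736057/86531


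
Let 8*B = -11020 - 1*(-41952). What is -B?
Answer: -7733/2 ≈ -3866.5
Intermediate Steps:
B = 7733/2 (B = (-11020 - 1*(-41952))/8 = (-11020 + 41952)/8 = (⅛)*30932 = 7733/2 ≈ 3866.5)
-B = -1*7733/2 = -7733/2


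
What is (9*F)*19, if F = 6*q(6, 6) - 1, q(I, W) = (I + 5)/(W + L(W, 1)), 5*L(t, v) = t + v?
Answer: 50103/37 ≈ 1354.1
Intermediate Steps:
L(t, v) = t/5 + v/5 (L(t, v) = (t + v)/5 = t/5 + v/5)
q(I, W) = (5 + I)/(1/5 + 6*W/5) (q(I, W) = (I + 5)/(W + (W/5 + (1/5)*1)) = (5 + I)/(W + (W/5 + 1/5)) = (5 + I)/(W + (1/5 + W/5)) = (5 + I)/(1/5 + 6*W/5))
F = 293/37 (F = 6*(5*(5 + 6)/(1 + 6*6)) - 1 = 6*(5*11/(1 + 36)) - 1 = 6*(5*11/37) - 1 = 6*(5*(1/37)*11) - 1 = 6*(55/37) - 1 = 330/37 - 1 = 293/37 ≈ 7.9189)
(9*F)*19 = (9*(293/37))*19 = (2637/37)*19 = 50103/37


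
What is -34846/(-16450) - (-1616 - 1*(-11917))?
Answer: -12101186/1175 ≈ -10299.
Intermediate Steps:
-34846/(-16450) - (-1616 - 1*(-11917)) = -34846*(-1/16450) - (-1616 + 11917) = 2489/1175 - 1*10301 = 2489/1175 - 10301 = -12101186/1175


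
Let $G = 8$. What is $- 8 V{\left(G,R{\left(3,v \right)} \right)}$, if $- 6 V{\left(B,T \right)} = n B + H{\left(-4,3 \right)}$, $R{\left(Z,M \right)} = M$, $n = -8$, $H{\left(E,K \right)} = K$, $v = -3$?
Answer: $- \frac{244}{3} \approx -81.333$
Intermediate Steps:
$V{\left(B,T \right)} = - \frac{1}{2} + \frac{4 B}{3}$ ($V{\left(B,T \right)} = - \frac{- 8 B + 3}{6} = - \frac{3 - 8 B}{6} = - \frac{1}{2} + \frac{4 B}{3}$)
$- 8 V{\left(G,R{\left(3,v \right)} \right)} = - 8 \left(- \frac{1}{2} + \frac{4}{3} \cdot 8\right) = - 8 \left(- \frac{1}{2} + \frac{32}{3}\right) = \left(-8\right) \frac{61}{6} = - \frac{244}{3}$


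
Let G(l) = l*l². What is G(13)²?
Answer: 4826809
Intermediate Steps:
G(l) = l³
G(13)² = (13³)² = 2197² = 4826809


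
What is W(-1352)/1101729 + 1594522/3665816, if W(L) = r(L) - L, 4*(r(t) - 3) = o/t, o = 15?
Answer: 1190908050157963/2730185398004064 ≈ 0.43620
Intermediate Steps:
r(t) = 3 + 15/(4*t) (r(t) = 3 + (15/t)/4 = 3 + 15/(4*t))
W(L) = 3 - L + 15/(4*L) (W(L) = (3 + 15/(4*L)) - L = 3 - L + 15/(4*L))
W(-1352)/1101729 + 1594522/3665816 = (3 - 1*(-1352) + (15/4)/(-1352))/1101729 + 1594522/3665816 = (3 + 1352 + (15/4)*(-1/1352))*(1/1101729) + 1594522*(1/3665816) = (3 + 1352 - 15/5408)*(1/1101729) + 797261/1832908 = (7327825/5408)*(1/1101729) + 797261/1832908 = 7327825/5958150432 + 797261/1832908 = 1190908050157963/2730185398004064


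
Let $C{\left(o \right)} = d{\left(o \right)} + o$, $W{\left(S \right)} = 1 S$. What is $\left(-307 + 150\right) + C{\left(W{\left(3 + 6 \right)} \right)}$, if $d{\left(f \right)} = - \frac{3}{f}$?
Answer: $- \frac{445}{3} \approx -148.33$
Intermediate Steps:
$W{\left(S \right)} = S$
$C{\left(o \right)} = o - \frac{3}{o}$ ($C{\left(o \right)} = - \frac{3}{o} + o = o - \frac{3}{o}$)
$\left(-307 + 150\right) + C{\left(W{\left(3 + 6 \right)} \right)} = \left(-307 + 150\right) + \left(\left(3 + 6\right) - \frac{3}{3 + 6}\right) = -157 + \left(9 - \frac{3}{9}\right) = -157 + \left(9 - \frac{1}{3}\right) = -157 + \frac{26}{3} = - \frac{445}{3}$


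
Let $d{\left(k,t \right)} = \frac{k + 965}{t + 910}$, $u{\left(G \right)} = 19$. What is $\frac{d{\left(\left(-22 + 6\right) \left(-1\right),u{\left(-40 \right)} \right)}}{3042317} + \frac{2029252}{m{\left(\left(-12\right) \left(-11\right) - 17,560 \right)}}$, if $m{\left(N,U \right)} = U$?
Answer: $\frac{1433825069898649}{395683749020} \approx 3623.7$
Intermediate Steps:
$d{\left(k,t \right)} = \frac{965 + k}{910 + t}$
$\frac{d{\left(\left(-22 + 6\right) \left(-1\right),u{\left(-40 \right)} \right)}}{3042317} + \frac{2029252}{m{\left(\left(-12\right) \left(-11\right) - 17,560 \right)}} = \frac{\frac{1}{910 + 19} \left(965 + \left(-22 + 6\right) \left(-1\right)\right)}{3042317} + \frac{2029252}{560} = \frac{965 - -16}{929} \cdot \frac{1}{3042317} + 2029252 \cdot \frac{1}{560} = \frac{965 + 16}{929} \cdot \frac{1}{3042317} + \frac{507313}{140} = \frac{1}{929} \cdot 981 \cdot \frac{1}{3042317} + \frac{507313}{140} = \frac{981}{929} \cdot \frac{1}{3042317} + \frac{507313}{140} = \frac{981}{2826312493} + \frac{507313}{140} = \frac{1433825069898649}{395683749020}$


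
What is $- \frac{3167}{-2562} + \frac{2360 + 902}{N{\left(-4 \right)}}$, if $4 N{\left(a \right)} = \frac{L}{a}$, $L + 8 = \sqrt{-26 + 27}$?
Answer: $\frac{19105439}{2562} \approx 7457.2$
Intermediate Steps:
$L = -7$ ($L = -8 + \sqrt{-26 + 27} = -8 + \sqrt{1} = -8 + 1 = -7$)
$N{\left(a \right)} = - \frac{7}{4 a}$ ($N{\left(a \right)} = \frac{\left(-7\right) \frac{1}{a}}{4} = - \frac{7}{4 a}$)
$- \frac{3167}{-2562} + \frac{2360 + 902}{N{\left(-4 \right)}} = - \frac{3167}{-2562} + \frac{2360 + 902}{\left(- \frac{7}{4}\right) \frac{1}{-4}} = \left(-3167\right) \left(- \frac{1}{2562}\right) + \frac{3262}{\left(- \frac{7}{4}\right) \left(- \frac{1}{4}\right)} = \frac{3167}{2562} + \frac{3262}{\frac{7}{16}} = \frac{3167}{2562} + 3262 \cdot \frac{16}{7} = \frac{3167}{2562} + 7456 = \frac{19105439}{2562}$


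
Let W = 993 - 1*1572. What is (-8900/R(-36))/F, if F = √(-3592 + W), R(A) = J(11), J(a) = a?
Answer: 8900*I*√4171/45881 ≈ 12.528*I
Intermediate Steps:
W = -579 (W = 993 - 1572 = -579)
R(A) = 11
F = I*√4171 (F = √(-3592 - 579) = √(-4171) = I*√4171 ≈ 64.583*I)
(-8900/R(-36))/F = (-8900/11)/((I*√4171)) = (-8900*1/11)*(-I*√4171/4171) = -(-8900)*I*√4171/45881 = 8900*I*√4171/45881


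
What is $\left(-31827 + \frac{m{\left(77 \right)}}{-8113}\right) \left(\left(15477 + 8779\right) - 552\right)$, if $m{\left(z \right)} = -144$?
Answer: $- \frac{6120664525128}{8113} \approx -7.5443 \cdot 10^{8}$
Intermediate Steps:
$\left(-31827 + \frac{m{\left(77 \right)}}{-8113}\right) \left(\left(15477 + 8779\right) - 552\right) = \left(-31827 - \frac{144}{-8113}\right) \left(\left(15477 + 8779\right) - 552\right) = \left(-31827 - - \frac{144}{8113}\right) \left(24256 - 552\right) = \left(-31827 + \frac{144}{8113}\right) 23704 = \left(- \frac{258212307}{8113}\right) 23704 = - \frac{6120664525128}{8113}$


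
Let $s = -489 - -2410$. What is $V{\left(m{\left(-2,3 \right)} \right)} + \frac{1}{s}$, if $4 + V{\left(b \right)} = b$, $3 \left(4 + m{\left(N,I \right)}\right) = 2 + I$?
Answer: $- \frac{36496}{5763} \approx -6.3328$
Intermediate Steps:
$m{\left(N,I \right)} = - \frac{10}{3} + \frac{I}{3}$ ($m{\left(N,I \right)} = -4 + \frac{2 + I}{3} = -4 + \left(\frac{2}{3} + \frac{I}{3}\right) = - \frac{10}{3} + \frac{I}{3}$)
$V{\left(b \right)} = -4 + b$
$s = 1921$ ($s = -489 + 2410 = 1921$)
$V{\left(m{\left(-2,3 \right)} \right)} + \frac{1}{s} = \left(-4 + \left(- \frac{10}{3} + \frac{1}{3} \cdot 3\right)\right) + \frac{1}{1921} = \left(-4 + \left(- \frac{10}{3} + 1\right)\right) + \frac{1}{1921} = \left(-4 - \frac{7}{3}\right) + \frac{1}{1921} = - \frac{19}{3} + \frac{1}{1921} = - \frac{36496}{5763}$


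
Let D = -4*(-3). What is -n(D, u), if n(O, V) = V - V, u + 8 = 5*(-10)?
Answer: 0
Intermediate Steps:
D = 12
u = -58 (u = -8 + 5*(-10) = -8 - 50 = -58)
n(O, V) = 0
-n(D, u) = -1*0 = 0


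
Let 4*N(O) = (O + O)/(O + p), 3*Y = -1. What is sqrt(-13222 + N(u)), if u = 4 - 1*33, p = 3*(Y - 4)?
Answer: I*sqrt(23322999)/42 ≈ 114.99*I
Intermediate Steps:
Y = -1/3 (Y = (1/3)*(-1) = -1/3 ≈ -0.33333)
p = -13 (p = 3*(-1/3 - 4) = 3*(-13/3) = -13)
u = -29 (u = 4 - 33 = -29)
N(O) = O/(2*(-13 + O)) (N(O) = ((O + O)/(O - 13))/4 = ((2*O)/(-13 + O))/4 = (2*O/(-13 + O))/4 = O/(2*(-13 + O)))
sqrt(-13222 + N(u)) = sqrt(-13222 + (1/2)*(-29)/(-13 - 29)) = sqrt(-13222 + (1/2)*(-29)/(-42)) = sqrt(-13222 + (1/2)*(-29)*(-1/42)) = sqrt(-13222 + 29/84) = sqrt(-1110619/84) = I*sqrt(23322999)/42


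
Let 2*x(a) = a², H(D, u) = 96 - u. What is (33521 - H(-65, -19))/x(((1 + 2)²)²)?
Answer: 66812/6561 ≈ 10.183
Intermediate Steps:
x(a) = a²/2
(33521 - H(-65, -19))/x(((1 + 2)²)²) = (33521 - (96 - 1*(-19)))/(((((1 + 2)²)²)²/2)) = (33521 - (96 + 19))/((((3²)²)²/2)) = (33521 - 1*115)/(((9²)²/2)) = (33521 - 115)/(((½)*81²)) = 33406/(((½)*6561)) = 33406/(6561/2) = 33406*(2/6561) = 66812/6561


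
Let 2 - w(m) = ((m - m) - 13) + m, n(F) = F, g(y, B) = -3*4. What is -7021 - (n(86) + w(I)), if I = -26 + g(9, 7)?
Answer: -7160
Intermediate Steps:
g(y, B) = -12
I = -38 (I = -26 - 12 = -38)
w(m) = 15 - m (w(m) = 2 - (((m - m) - 13) + m) = 2 - ((0 - 13) + m) = 2 - (-13 + m) = 2 + (13 - m) = 15 - m)
-7021 - (n(86) + w(I)) = -7021 - (86 + (15 - 1*(-38))) = -7021 - (86 + (15 + 38)) = -7021 - (86 + 53) = -7021 - 1*139 = -7021 - 139 = -7160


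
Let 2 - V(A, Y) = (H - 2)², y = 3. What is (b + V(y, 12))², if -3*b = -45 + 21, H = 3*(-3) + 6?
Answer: 225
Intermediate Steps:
H = -3 (H = -9 + 6 = -3)
V(A, Y) = -23 (V(A, Y) = 2 - (-3 - 2)² = 2 - 1*(-5)² = 2 - 1*25 = 2 - 25 = -23)
b = 8 (b = -(-45 + 21)/3 = -⅓*(-24) = 8)
(b + V(y, 12))² = (8 - 23)² = (-15)² = 225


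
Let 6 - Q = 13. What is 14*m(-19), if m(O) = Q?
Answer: -98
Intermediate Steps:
Q = -7 (Q = 6 - 1*13 = 6 - 13 = -7)
m(O) = -7
14*m(-19) = 14*(-7) = -98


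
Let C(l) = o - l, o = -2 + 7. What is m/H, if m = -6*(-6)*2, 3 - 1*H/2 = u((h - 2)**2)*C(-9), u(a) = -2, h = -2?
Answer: 36/31 ≈ 1.1613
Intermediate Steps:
o = 5
C(l) = 5 - l
H = 62 (H = 6 - (-4)*(5 - 1*(-9)) = 6 - (-4)*(5 + 9) = 6 - (-4)*14 = 6 - 2*(-28) = 6 + 56 = 62)
m = 72 (m = 36*2 = 72)
m/H = 72/62 = 72*(1/62) = 36/31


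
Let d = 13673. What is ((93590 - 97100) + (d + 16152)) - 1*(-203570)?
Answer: 229885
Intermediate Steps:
((93590 - 97100) + (d + 16152)) - 1*(-203570) = ((93590 - 97100) + (13673 + 16152)) - 1*(-203570) = (-3510 + 29825) + 203570 = 26315 + 203570 = 229885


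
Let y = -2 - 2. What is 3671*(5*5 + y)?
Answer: 77091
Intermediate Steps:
y = -4
3671*(5*5 + y) = 3671*(5*5 - 4) = 3671*(25 - 4) = 3671*21 = 77091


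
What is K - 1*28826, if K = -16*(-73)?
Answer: -27658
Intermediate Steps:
K = 1168
K - 1*28826 = 1168 - 1*28826 = 1168 - 28826 = -27658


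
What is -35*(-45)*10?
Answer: 15750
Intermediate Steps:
-35*(-45)*10 = 1575*10 = 15750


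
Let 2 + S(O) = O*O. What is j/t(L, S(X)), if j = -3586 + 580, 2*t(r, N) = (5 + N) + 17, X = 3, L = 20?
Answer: -6012/29 ≈ -207.31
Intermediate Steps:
S(O) = -2 + O² (S(O) = -2 + O*O = -2 + O²)
t(r, N) = 11 + N/2 (t(r, N) = ((5 + N) + 17)/2 = (22 + N)/2 = 11 + N/2)
j = -3006
j/t(L, S(X)) = -3006/(11 + (-2 + 3²)/2) = -3006/(11 + (-2 + 9)/2) = -3006/(11 + (½)*7) = -3006/(11 + 7/2) = -3006/29/2 = -3006*2/29 = -6012/29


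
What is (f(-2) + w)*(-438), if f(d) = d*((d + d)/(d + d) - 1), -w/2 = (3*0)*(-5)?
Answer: 0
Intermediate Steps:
w = 0 (w = -2*3*0*(-5) = -0*(-5) = -2*0 = 0)
f(d) = 0 (f(d) = d*((2*d)/((2*d)) - 1) = d*((2*d)*(1/(2*d)) - 1) = d*(1 - 1) = d*0 = 0)
(f(-2) + w)*(-438) = (0 + 0)*(-438) = 0*(-438) = 0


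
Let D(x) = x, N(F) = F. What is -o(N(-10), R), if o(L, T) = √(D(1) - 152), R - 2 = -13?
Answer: -I*√151 ≈ -12.288*I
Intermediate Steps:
R = -11 (R = 2 - 13 = -11)
o(L, T) = I*√151 (o(L, T) = √(1 - 152) = √(-151) = I*√151)
-o(N(-10), R) = -I*√151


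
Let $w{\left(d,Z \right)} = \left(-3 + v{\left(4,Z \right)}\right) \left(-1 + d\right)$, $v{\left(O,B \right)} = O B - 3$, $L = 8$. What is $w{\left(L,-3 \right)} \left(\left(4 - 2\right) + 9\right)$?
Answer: $-1386$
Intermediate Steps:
$v{\left(O,B \right)} = -3 + B O$ ($v{\left(O,B \right)} = B O - 3 = -3 + B O$)
$w{\left(d,Z \right)} = \left(-1 + d\right) \left(-6 + 4 Z\right)$ ($w{\left(d,Z \right)} = \left(-3 + \left(-3 + Z 4\right)\right) \left(-1 + d\right) = \left(-3 + \left(-3 + 4 Z\right)\right) \left(-1 + d\right) = \left(-6 + 4 Z\right) \left(-1 + d\right) = \left(-1 + d\right) \left(-6 + 4 Z\right)$)
$w{\left(L,-3 \right)} \left(\left(4 - 2\right) + 9\right) = \left(6 - 48 - -12 + 4 \left(-3\right) 8\right) \left(\left(4 - 2\right) + 9\right) = \left(6 - 48 + 12 - 96\right) \left(2 + 9\right) = \left(-126\right) 11 = -1386$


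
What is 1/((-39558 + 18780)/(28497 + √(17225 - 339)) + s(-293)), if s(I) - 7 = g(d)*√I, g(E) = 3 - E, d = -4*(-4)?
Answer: (28497 + √16886)/(-20778 + (7 - 13*I*√293)*(28497 + √16886)) ≈ 0.00012661 + 0.0044903*I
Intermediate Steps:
d = 16
s(I) = 7 - 13*√I (s(I) = 7 + (3 - 1*16)*√I = 7 + (3 - 16)*√I = 7 - 13*√I)
1/((-39558 + 18780)/(28497 + √(17225 - 339)) + s(-293)) = 1/((-39558 + 18780)/(28497 + √(17225 - 339)) + (7 - 13*I*√293)) = 1/(-20778/(28497 + √16886) + (7 - 13*I*√293)) = 1/(7 - 20778/(28497 + √16886) - 13*I*√293)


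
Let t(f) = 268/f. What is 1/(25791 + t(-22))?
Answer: 11/283567 ≈ 3.8792e-5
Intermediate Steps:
1/(25791 + t(-22)) = 1/(25791 + 268/(-22)) = 1/(25791 + 268*(-1/22)) = 1/(25791 - 134/11) = 1/(283567/11) = 11/283567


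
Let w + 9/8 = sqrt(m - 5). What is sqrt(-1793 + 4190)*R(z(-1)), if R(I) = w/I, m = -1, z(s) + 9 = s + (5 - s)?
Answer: sqrt(2397)*(9 - 8*I*sqrt(6))/32 ≈ 13.77 - 29.981*I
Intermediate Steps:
z(s) = -4 (z(s) = -9 + (s + (5 - s)) = -9 + 5 = -4)
w = -9/8 + I*sqrt(6) (w = -9/8 + sqrt(-1 - 5) = -9/8 + sqrt(-6) = -9/8 + I*sqrt(6) ≈ -1.125 + 2.4495*I)
R(I) = (-9/8 + I*sqrt(6))/I
sqrt(-1793 + 4190)*R(z(-1)) = sqrt(-1793 + 4190)*((-9/8 + I*sqrt(6))/(-4)) = sqrt(2397)*(-(-9/8 + I*sqrt(6))/4) = sqrt(2397)*(9/32 - I*sqrt(6)/4)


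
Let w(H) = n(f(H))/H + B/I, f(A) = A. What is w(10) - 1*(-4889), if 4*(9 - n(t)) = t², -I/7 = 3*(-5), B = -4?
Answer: 513173/105 ≈ 4887.4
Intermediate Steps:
I = 105 (I = -21*(-5) = -7*(-15) = 105)
n(t) = 9 - t²/4
w(H) = -4/105 + (9 - H²/4)/H (w(H) = (9 - H²/4)/H - 4/105 = -4/105 + (9 - H²/4)/H)
w(10) - 1*(-4889) = (-4/105 + 9/10 - ¼*10) - 1*(-4889) = (-4/105 + 9*(⅒) - 5/2) + 4889 = (-4/105 + 9/10 - 5/2) + 4889 = -172/105 + 4889 = 513173/105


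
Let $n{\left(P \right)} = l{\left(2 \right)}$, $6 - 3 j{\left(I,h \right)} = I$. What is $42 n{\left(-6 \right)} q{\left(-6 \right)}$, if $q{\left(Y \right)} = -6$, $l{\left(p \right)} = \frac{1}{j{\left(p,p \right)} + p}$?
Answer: $- \frac{378}{5} \approx -75.6$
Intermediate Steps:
$j{\left(I,h \right)} = 2 - \frac{I}{3}$
$l{\left(p \right)} = \frac{1}{2 + \frac{2 p}{3}}$ ($l{\left(p \right)} = \frac{1}{\left(2 - \frac{p}{3}\right) + p} = \frac{1}{2 + \frac{2 p}{3}}$)
$n{\left(P \right)} = \frac{3}{10}$ ($n{\left(P \right)} = \frac{3}{2 \left(3 + 2\right)} = \frac{3}{2 \cdot 5} = \frac{3}{2} \cdot \frac{1}{5} = \frac{3}{10}$)
$42 n{\left(-6 \right)} q{\left(-6 \right)} = 42 \cdot \frac{3}{10} \left(-6\right) = \frac{63}{5} \left(-6\right) = - \frac{378}{5}$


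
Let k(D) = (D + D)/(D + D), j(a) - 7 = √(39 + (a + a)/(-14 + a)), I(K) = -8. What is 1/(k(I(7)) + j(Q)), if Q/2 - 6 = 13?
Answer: 48/131 - √1518/131 ≈ 0.068996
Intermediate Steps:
Q = 38 (Q = 12 + 2*13 = 12 + 26 = 38)
j(a) = 7 + √(39 + 2*a/(-14 + a)) (j(a) = 7 + √(39 + (a + a)/(-14 + a)) = 7 + √(39 + (2*a)/(-14 + a)) = 7 + √(39 + 2*a/(-14 + a)))
k(D) = 1 (k(D) = (2*D)/((2*D)) = (2*D)*(1/(2*D)) = 1)
1/(k(I(7)) + j(Q)) = 1/(1 + (7 + √((-546 + 41*38)/(-14 + 38)))) = 1/(1 + (7 + √((-546 + 1558)/24))) = 1/(1 + (7 + √((1/24)*1012))) = 1/(1 + (7 + √(253/6))) = 1/(1 + (7 + √1518/6)) = 1/(8 + √1518/6)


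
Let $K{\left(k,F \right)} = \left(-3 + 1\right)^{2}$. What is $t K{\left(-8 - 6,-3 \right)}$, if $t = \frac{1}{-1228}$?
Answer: $- \frac{1}{307} \approx -0.0032573$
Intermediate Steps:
$K{\left(k,F \right)} = 4$ ($K{\left(k,F \right)} = \left(-2\right)^{2} = 4$)
$t = - \frac{1}{1228} \approx -0.00081433$
$t K{\left(-8 - 6,-3 \right)} = \left(- \frac{1}{1228}\right) 4 = - \frac{1}{307}$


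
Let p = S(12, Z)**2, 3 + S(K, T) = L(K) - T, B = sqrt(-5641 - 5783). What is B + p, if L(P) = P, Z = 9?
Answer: 4*I*sqrt(714) ≈ 106.88*I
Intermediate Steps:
B = 4*I*sqrt(714) (B = sqrt(-11424) = 4*I*sqrt(714) ≈ 106.88*I)
S(K, T) = -3 + K - T (S(K, T) = -3 + (K - T) = -3 + K - T)
p = 0 (p = (-3 + 12 - 1*9)**2 = (-3 + 12 - 9)**2 = 0**2 = 0)
B + p = 4*I*sqrt(714) + 0 = 4*I*sqrt(714)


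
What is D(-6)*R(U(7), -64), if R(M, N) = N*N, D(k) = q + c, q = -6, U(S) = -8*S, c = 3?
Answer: -12288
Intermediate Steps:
D(k) = -3 (D(k) = -6 + 3 = -3)
R(M, N) = N²
D(-6)*R(U(7), -64) = -3*(-64)² = -3*4096 = -12288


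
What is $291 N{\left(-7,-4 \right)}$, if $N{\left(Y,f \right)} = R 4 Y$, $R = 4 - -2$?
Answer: $-48888$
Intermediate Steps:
$R = 6$ ($R = 4 + 2 = 6$)
$N{\left(Y,f \right)} = 24 Y$ ($N{\left(Y,f \right)} = 6 \cdot 4 Y = 24 Y$)
$291 N{\left(-7,-4 \right)} = 291 \cdot 24 \left(-7\right) = 291 \left(-168\right) = -48888$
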